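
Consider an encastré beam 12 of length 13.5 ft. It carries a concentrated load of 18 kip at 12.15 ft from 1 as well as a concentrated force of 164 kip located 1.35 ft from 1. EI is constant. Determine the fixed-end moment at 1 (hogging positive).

M_1 = 181.5 kip·ft

Release both end moments; the primary structure is a simply-supported span 12 with redundants M_1 and M_2.
Simple-span end rotations at 1 and 2 under the given loads:
  at 1: point load 18 at a = 12.15: Pab(L + b)/(6LEI) = 54.13/EI
  at 2: point load 18 at a = 12.15: Pab(L + a)/(6LEI) = 93.49/EI
  at 1: point load 164 at a = 1.35: Pab(L + b)/(6LEI) = 851.8/EI
  at 2: point load 164 at a = 1.35: Pab(L + a)/(6LEI) = 493.2/EI
  θ_10 = 906/EI,  θ_20 = 586.7/EI
Flexibility coefficients: a unit moment at one end gives L/(3EI) there and L/(6EI) at the far end, so f₁₁ = f₂₂ = 4.5/EI and f₁₂ = f₂₁ = 2.25/EI.
Compatibility — zero rotation at each built-in end:
  4.5 M_1 + 2.25 M_2 = 906
  2.25 M_1 + 4.5 M_2 = 586.7
Solving the pair gives M_1 = 181.5 kip·ft and M_2 = 39.61 kip·ft (hogging).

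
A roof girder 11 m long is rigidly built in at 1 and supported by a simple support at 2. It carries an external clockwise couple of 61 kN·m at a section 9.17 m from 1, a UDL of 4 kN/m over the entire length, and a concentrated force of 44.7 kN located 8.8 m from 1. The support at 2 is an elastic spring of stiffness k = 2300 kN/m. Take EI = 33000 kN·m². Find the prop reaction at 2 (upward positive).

R_2 = 54.3 kN

Release the roller at 2. Primary structure: cantilever fixed at 1.
Primary-structure tip deflection at 2 by superposition:
  clockwise couple 61 at a = 9.17: M₀a(2L − a)/(2EI) = 3588/EI
  UDL 4: wL⁴/(8EI) = 7320/EI
  point load 44.7 at a = 8.8: Pa²(3L − a)/(6EI) = 13962/EI
  δ_0 = 24871/EI
Flexibility coefficient — unit upward force at 2: δ_{22} = L³/(3EI) = 443.7/EI.
With EI = 33000 kN·m²: δ_0 = 0.75365 m and δ_{22} = 0.013444 m/kN.
Compatibility — the spring shortens by R_2/k under the reaction it provides: δ_0 − R_2·δ_{22} = R_2/k. With 1/k = 0.000435 m/kN, R_2 = δ_0 / (δ_{22} + 1/k) = 0.75365 / (0.013444 + 0.000435) = 54.3 kN.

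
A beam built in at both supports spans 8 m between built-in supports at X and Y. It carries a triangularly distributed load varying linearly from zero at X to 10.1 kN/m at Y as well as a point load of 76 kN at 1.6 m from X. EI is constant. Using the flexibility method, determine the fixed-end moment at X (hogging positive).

Release both end moments; the primary structure is a simply-supported span XY with redundants M_X and M_Y.
End rotations of the released simple span under the applied load (×1/EI):
  at X: triangular load, peak 10.1: 7w₀L³/(360EI) = 100.6/EI
  at Y: triangular load, peak 10.1: w₀L³/(45EI) = 114.9/EI
  at X: point load 76 at a = 1.6: Pab(L + b)/(6LEI) = 233.5/EI
  at Y: point load 76 at a = 1.6: Pab(L + a)/(6LEI) = 155.6/EI
  θ_X0 = 334/EI,  θ_Y0 = 270.6/EI
Flexibility coefficients: a unit moment at one end gives L/(3EI) there and L/(6EI) at the far end, so f₁₁ = f₂₂ = 2.667/EI and f₁₂ = f₂₁ = 1.333/EI.
Compatibility — zero rotation at each built-in end:
  2.667 M_X + 1.333 M_Y = 334
  1.333 M_X + 2.667 M_Y = 270.6
Solving the pair gives M_X = 99.37 kN·m and M_Y = 51.78 kN·m (hogging).

M_X = 99.37 kN·m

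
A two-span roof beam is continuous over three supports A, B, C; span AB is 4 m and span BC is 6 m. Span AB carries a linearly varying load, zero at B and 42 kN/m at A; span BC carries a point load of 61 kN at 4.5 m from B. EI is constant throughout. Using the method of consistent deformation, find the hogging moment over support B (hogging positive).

Take M_B as the redundant. Released structure: two simple spans AB and BC with a hinge at B.
Discontinuity in slope at B on the released structure — sum the simple-span end rotations:
  span AB: triangular load, peak 42: 7w₀L³/(360EI) = 52.27/EI
  span BC: point load 61 at a = 4.5: Pab(L + b)/(6LEI) = 85.78/EI
  relative rotation θ_0 = (52.27 + 85.78)/EI = 138/EI
A unit hogging moment at B produces rotation L₁/(3EI) + L₂/(3EI) = 3.333/EI.
Slope continuity at B: θ_0 = M_B·3.333/EI, so M_B = 138/3.333 = 41.41 kN·m (hogging).

M_B = 41.41 kN·m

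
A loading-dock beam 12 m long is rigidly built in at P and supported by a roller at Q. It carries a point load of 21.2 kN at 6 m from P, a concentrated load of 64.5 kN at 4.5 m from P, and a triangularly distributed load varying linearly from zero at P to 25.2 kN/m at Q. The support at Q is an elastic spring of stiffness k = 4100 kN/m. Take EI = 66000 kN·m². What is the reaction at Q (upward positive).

Take the reaction at Q as the redundant and release it; the primary structure is a cantilever fixed at P.
Deflection at Q on the released cantilever, summing each load's contribution:
  point load 21.2 at a = 6: Pa²(3L − a)/(6EI) = 3816/EI
  point load 64.5 at a = 4.5: Pa²(3L − a)/(6EI) = 6857/EI
  triangular load, peak 25.2 at the free end: 11w₀L⁴/(120EI) = 47900/EI
  δ_0 = 58573/EI
Flexibility coefficient — unit upward force at Q: δ_{QQ} = L³/(3EI) = 576/EI.
With EI = 66000 kN·m²: δ_0 = 0.88747 m and δ_{QQ} = 0.008727 m/kN.
Compatibility — the spring shortens by R_Q/k under the reaction it provides: δ_0 − R_Q·δ_{QQ} = R_Q/k. With 1/k = 0.000244 m/kN, R_Q = δ_0 / (δ_{QQ} + 1/k) = 0.88747 / (0.008727 + 0.000244) = 98.93 kN.

R_Q = 98.93 kN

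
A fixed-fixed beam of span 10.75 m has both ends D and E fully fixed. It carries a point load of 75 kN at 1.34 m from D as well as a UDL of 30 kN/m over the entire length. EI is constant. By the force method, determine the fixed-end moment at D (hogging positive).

Take the two fixed-end moments M_D, M_E as redundants; the released structure is the simple span DE.
On the primary (simply-supported) span, the end slopes from the loading are:
  at D: point load 75 at a = 1.34: Pab(L + b)/(6LEI) = 295.6/EI
  at E: point load 75 at a = 1.34: Pab(L + a)/(6LEI) = 177.3/EI
  at D: UDL 30: wL³/(24EI) = 1553/EI
  at E: UDL 30: wL³/(24EI) = 1553/EI
  θ_D0 = 1848/EI,  θ_E0 = 1730/EI
Flexibility coefficients: a unit moment at one end gives L/(3EI) there and L/(6EI) at the far end, so f₁₁ = f₂₂ = 3.583/EI and f₁₂ = f₂₁ = 1.792/EI.
Compatibility — zero rotation at each built-in end:
  3.583 M_D + 1.792 M_E = 1848
  1.792 M_D + 3.583 M_E = 1730
Solving the pair gives M_D = 365.9 kN·m and M_E = 299.9 kN·m (hogging).

M_D = 365.9 kN·m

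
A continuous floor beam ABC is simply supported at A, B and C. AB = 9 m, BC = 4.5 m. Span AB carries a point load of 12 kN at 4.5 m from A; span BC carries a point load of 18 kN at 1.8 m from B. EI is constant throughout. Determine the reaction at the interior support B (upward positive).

R_B = 23.03 kN

Insert a hinge at B; M_B is the redundant, and each span becomes simply supported.
Discontinuity in slope at B on the released structure — sum the simple-span end rotations:
  span AB: point load 12 at a = 4.5: Pab(L + a)/(6LEI) = 60.75/EI
  span BC: point load 18 at a = 1.8: Pab(L + b)/(6LEI) = 23.33/EI
  relative rotation θ_0 = (60.75 + 23.33)/EI = 84.08/EI
A unit hogging moment at B produces rotation L₁/(3EI) + L₂/(3EI) = 4.5/EI.
Slope continuity at B: θ_0 = M_B·4.5/EI, so M_B = 84.08/4.5 = 18.68 kN·m (hogging).
Span AB, ΣM about A with M_B applied at B: R_B^{AB}·9 = 54 + 18.68, so R_B^{AB} = 8.076 kN and R_A = 12 − 8.076 = 3.924 kN.
Span BC, ΣM about C: R_B^{BC}·4.5 = 48.6 + 18.68, so R_B^{BC} = 14.95 kN and R_C = 18 − 14.95 = 3.048 kN.
R_B = 8.076 + 14.95 = 23.03 kN.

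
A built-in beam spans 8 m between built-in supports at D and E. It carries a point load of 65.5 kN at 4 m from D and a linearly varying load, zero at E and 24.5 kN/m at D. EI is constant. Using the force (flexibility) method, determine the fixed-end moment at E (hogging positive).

M_E = 117.8 kN·m

Take the two fixed-end moments M_D, M_E as redundants; the released structure is the simple span DE.
Simple-span end rotations at D and E under the given loads:
  at D: point load 65.5 at a = 4: Pab(L + b)/(6LEI) = 262/EI
  at E: point load 65.5 at a = 4: Pab(L + a)/(6LEI) = 262/EI
  at D: triangular load, peak 24.5: w₀L³/(45EI) = 278.8/EI
  at E: triangular load, peak 24.5: 7w₀L³/(360EI) = 243.9/EI
  θ_D0 = 540.8/EI,  θ_E0 = 505.9/EI
Flexibility coefficients: a unit moment at one end gives L/(3EI) there and L/(6EI) at the far end, so f₁₁ = f₂₂ = 2.667/EI and f₁₂ = f₂₁ = 1.333/EI.
Compatibility — zero rotation at each built-in end:
  2.667 M_D + 1.333 M_E = 540.8
  1.333 M_D + 2.667 M_E = 505.9
Solving the pair gives M_D = 143.9 kN·m and M_E = 117.8 kN·m (hogging).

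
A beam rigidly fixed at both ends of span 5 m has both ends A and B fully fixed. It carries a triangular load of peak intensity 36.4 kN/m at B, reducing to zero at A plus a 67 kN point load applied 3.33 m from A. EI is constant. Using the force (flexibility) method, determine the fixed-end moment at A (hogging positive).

M_A = 55.22 kN·m

Release both end moments; the primary structure is a simply-supported span AB with redundants M_A and M_B.
End rotations of the released simple span under the applied load (×1/EI):
  at A: triangular load, peak 36.4: 7w₀L³/(360EI) = 88.47/EI
  at B: triangular load, peak 36.4: w₀L³/(45EI) = 101.1/EI
  at A: point load 67 at a = 3.33: Pab(L + b)/(6LEI) = 82.84/EI
  at B: point load 67 at a = 3.33: Pab(L + a)/(6LEI) = 103.5/EI
  θ_A0 = 171.3/EI,  θ_B0 = 204.6/EI
Flexibility coefficients: a unit moment at one end gives L/(3EI) there and L/(6EI) at the far end, so f₁₁ = f₂₂ = 1.667/EI and f₁₂ = f₂₁ = 0.8333/EI.
Compatibility — zero rotation at each built-in end:
  1.667 M_A + 0.8333 M_B = 171.3
  0.8333 M_A + 1.667 M_B = 204.6
Solving the pair gives M_A = 55.22 kN·m and M_B = 95.13 kN·m (hogging).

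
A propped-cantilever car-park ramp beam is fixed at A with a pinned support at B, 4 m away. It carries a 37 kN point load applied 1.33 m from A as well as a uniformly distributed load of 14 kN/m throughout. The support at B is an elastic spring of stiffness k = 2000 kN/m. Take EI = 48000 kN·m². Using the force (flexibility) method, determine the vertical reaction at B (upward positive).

R_B = 12.45 kN

Remove the prop at B; the released (primary) structure is a cantilever built in at A.
Deflection at B on the released cantilever, summing each load's contribution:
  point load 37 at a = 1.33: Pa²(3L − a)/(6EI) = 116.4/EI
  UDL 14: wL⁴/(8EI) = 448/EI
  δ_0 = 564.4/EI
Flexibility coefficient — unit upward force at B: δ_{BB} = L³/(3EI) = 21.33/EI.
With EI = 48000 kN·m²: δ_0 = 0.011758 m and δ_{BB} = 0.000444 m/kN.
Compatibility — the spring shortens by R_B/k under the reaction it provides: δ_0 − R_B·δ_{BB} = R_B/k. With 1/k = 0.0005 m/kN, R_B = δ_0 / (δ_{BB} + 1/k) = 0.011758 / (0.000444 + 0.0005) = 12.45 kN.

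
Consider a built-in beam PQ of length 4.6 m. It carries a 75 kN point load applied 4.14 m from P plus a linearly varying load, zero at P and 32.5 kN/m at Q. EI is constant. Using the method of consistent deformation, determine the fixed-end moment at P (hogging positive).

Take the two fixed-end moments M_P, M_Q as redundants; the released structure is the simple span PQ.
Simple-span end rotations at P and Q under the given loads:
  at P: point load 75 at a = 4.14: Pab(L + b)/(6LEI) = 26.19/EI
  at Q: point load 75 at a = 4.14: Pab(L + a)/(6LEI) = 45.23/EI
  at P: triangular load, peak 32.5: 7w₀L³/(360EI) = 61.51/EI
  at Q: triangular load, peak 32.5: w₀L³/(45EI) = 70.3/EI
  θ_P0 = 87.7/EI,  θ_Q0 = 115.5/EI
Flexibility coefficients: a unit moment at one end gives L/(3EI) there and L/(6EI) at the far end, so f₁₁ = f₂₂ = 1.533/EI and f₁₂ = f₂₁ = 0.7667/EI.
Compatibility — zero rotation at each built-in end:
  1.533 M_P + 0.7667 M_Q = 87.7
  0.7667 M_P + 1.533 M_Q = 115.5
Solving the pair gives M_P = 26.03 kN·m and M_Q = 62.33 kN·m (hogging).

M_P = 26.03 kN·m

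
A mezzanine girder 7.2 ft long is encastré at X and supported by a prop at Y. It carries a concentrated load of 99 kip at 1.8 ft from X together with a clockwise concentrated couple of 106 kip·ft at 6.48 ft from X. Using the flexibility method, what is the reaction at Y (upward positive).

R_Y = 30.37 kip

Release the roller at Y. Primary structure: cantilever fixed at X.
Free-end deflection of the primary structure under the applied loading (downward +):
  point load 99 at a = 1.8: Pa²(3L − a)/(6EI) = 1059/EI
  clockwise couple 106 at a = 6.48: M₀a(2L − a)/(2EI) = 2720/EI
  δ_0 = 3779/EI
Tip deflection under a unit load at Y: L³/(3EI) = 124.4/EI.
The prop prevents deflection at Y: R_Y = δ_0/δ_{YY} = 3779/124.4 = 30.37 kip.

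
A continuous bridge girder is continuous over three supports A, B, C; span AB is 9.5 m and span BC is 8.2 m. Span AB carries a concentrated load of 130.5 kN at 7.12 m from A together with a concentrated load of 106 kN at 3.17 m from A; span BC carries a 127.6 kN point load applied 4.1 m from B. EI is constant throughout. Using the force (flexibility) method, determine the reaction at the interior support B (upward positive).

Take M_B as the redundant. Released structure: two simple spans AB and BC with a hinge at B.
Rotations at B on the released spans (each span's end-slope, ×1/EI):
  span AB: point load 130.5 at a = 7.12: Pab(L + a)/(6LEI) = 644.8/EI
  span AB: point load 106 at a = 3.17: Pab(L + a)/(6LEI) = 472.8/EI
  span BC: point load 127.6 at a = 4.1: Pab(L + b)/(6LEI) = 536.2/EI
  relative rotation θ_0 = (1118 + 536.2)/EI = 1654/EI
A unit hogging moment at B produces rotation L₁/(3EI) + L₂/(3EI) = 5.9/EI.
Compatibility: M_B·(L₁+L₂)/(3EI) = θ_0, giving M_B = 280.3 kN·m (hogging).
Span AB, ΣM about A with M_B applied at B: R_B^{AB}·9.5 = 1265 + 280.3, so R_B^{AB} = 162.7 kN and R_A = 236.5 − 162.7 = 73.82 kN.
Span BC, ΣM about C: R_B^{BC}·8.2 = 523.2 + 280.3, so R_B^{BC} = 97.98 kN and R_C = 127.6 − 97.98 = 29.62 kN.
R_B = 162.7 + 97.98 = 260.7 kN.

R_B = 260.7 kN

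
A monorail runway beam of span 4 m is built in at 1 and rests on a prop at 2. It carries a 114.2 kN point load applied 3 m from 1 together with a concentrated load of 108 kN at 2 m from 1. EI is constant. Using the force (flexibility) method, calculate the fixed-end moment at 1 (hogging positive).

Release the roller at 2. Primary structure: cantilever fixed at 1.
Downward deflection at the released point 2 due to the loads:
  point load 114.2 at a = 3: Pa²(3L − a)/(6EI) = 1542/EI
  point load 108 at a = 2: Pa²(3L − a)/(6EI) = 720/EI
  δ_0 = 2262/EI
Tip deflection under a unit load at 2: L³/(3EI) = 21.33/EI.
The prop prevents deflection at 2: R_2 = δ_0/δ_{22} = 2262/21.33 = 106 kN.
Moment equilibrium about 1: M_1 = Σ(load moments about 1) − R_2·L = 558.6 − 106×4 = 134.5 kN·m.

M_1 = 134.5 kN·m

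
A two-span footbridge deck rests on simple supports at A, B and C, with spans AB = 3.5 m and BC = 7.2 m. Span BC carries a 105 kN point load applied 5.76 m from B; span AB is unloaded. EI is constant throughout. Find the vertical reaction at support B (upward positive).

R_B = 41.74 kN

Insert a hinge at B; M_B is the redundant, and each span becomes simply supported.
Rotations at B on the released spans (each span's end-slope, ×1/EI):
  span BC: point load 105 at a = 5.76: Pab(L + b)/(6LEI) = 174.2/EI
  relative rotation θ_0 = (0 + 174.2)/EI = 174.2/EI
A unit hogging moment at B produces rotation L₁/(3EI) + L₂/(3EI) = 3.567/EI.
Slope continuity at B: θ_0 = M_B·3.567/EI, so M_B = 174.2/3.567 = 48.84 kN·m (hogging).
Span AB, ΣM about A with M_B applied at B: R_B^{AB}·3.5 = 0 + 48.84, so R_B^{AB} = 13.95 kN and R_A = 0 − 13.95 = -13.95 kN.
Span BC, ΣM about C: R_B^{BC}·7.2 = 151.2 + 48.84, so R_B^{BC} = 27.78 kN and R_C = 105 − 27.78 = 77.22 kN.
R_B = 13.95 + 27.78 = 41.74 kN.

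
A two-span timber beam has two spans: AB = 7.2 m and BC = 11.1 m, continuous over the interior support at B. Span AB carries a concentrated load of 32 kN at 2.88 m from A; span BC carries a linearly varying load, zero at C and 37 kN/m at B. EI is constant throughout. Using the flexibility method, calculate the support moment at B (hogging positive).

M_B = 199.6 kN·m

Take M_B as the redundant. Released structure: two simple spans AB and BC with a hinge at B.
Rotations at B on the released spans (each span's end-slope, ×1/EI):
  span AB: point load 32 at a = 2.88: Pab(L + a)/(6LEI) = 92.9/EI
  span BC: triangular load, peak 37: w₀L³/(45EI) = 1124/EI
  relative rotation θ_0 = (92.9 + 1124)/EI = 1217/EI
A unit hogging moment at B produces rotation L₁/(3EI) + L₂/(3EI) = 6.1/EI.
Compatibility: M_B·(L₁+L₂)/(3EI) = θ_0, giving M_B = 199.6 kN·m (hogging).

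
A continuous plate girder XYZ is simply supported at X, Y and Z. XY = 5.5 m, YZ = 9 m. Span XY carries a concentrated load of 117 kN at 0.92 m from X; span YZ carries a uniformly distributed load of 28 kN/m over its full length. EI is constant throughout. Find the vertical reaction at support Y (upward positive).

R_Y = 202.9 kN

Insert a hinge at Y; M_Y is the redundant, and each span becomes simply supported.
Discontinuity in slope at Y on the released structure — sum the simple-span end rotations:
  span XY: point load 117 at a = 0.92: Pab(L + a)/(6LEI) = 95.91/EI
  span YZ: UDL 28: wL³/(24EI) = 850.5/EI
  relative rotation θ_0 = (95.91 + 850.5)/EI = 946.4/EI
A unit hogging moment at Y produces rotation L₁/(3EI) + L₂/(3EI) = 4.833/EI.
Compatibility: M_Y·(L₁+L₂)/(3EI) = θ_0, giving M_Y = 195.8 kN·m (hogging).
Span XY, ΣM about X with M_Y applied at Y: R_Y^{XY}·5.5 = 107.6 + 195.8, so R_Y^{XY} = 55.17 kN and R_X = 117 − 55.17 = 61.83 kN.
Span YZ, ΣM about Z: R_Y^{YZ}·9 = 1134 + 195.8, so R_Y^{YZ} = 147.8 kN and R_Z = 252 − 147.8 = 104.2 kN.
R_Y = 55.17 + 147.8 = 202.9 kN.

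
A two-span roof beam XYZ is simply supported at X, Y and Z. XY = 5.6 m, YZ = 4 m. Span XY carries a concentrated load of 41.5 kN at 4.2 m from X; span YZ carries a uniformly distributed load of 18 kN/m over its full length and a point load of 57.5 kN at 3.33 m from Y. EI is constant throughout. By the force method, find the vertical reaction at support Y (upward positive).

R_Y = 96.06 kN

Insert a hinge at Y; M_Y is the redundant, and each span becomes simply supported.
End slopes at the hinge Y, treating each span as simply supported:
  span XY: point load 41.5 at a = 4.2: Pab(L + a)/(6LEI) = 71.17/EI
  span YZ: UDL 18: wL³/(24EI) = 48/EI
  span YZ: point load 57.5 at a = 3.33: Pab(L + b)/(6LEI) = 24.96/EI
  relative rotation θ_0 = (71.17 + 72.96)/EI = 144.1/EI
A unit hogging moment at Y produces rotation L₁/(3EI) + L₂/(3EI) = 3.2/EI.
Compatibility: M_Y·(L₁+L₂)/(3EI) = θ_0, giving M_Y = 45.04 kN·m (hogging).
Span XY, ΣM about X with M_Y applied at Y: R_Y^{XY}·5.6 = 174.3 + 45.04, so R_Y^{XY} = 39.17 kN and R_X = 41.5 − 39.17 = 2.332 kN.
Span YZ, ΣM about Z: R_Y^{YZ}·4 = 182.5 + 45.04, so R_Y^{YZ} = 56.89 kN and R_Z = 129.5 − 56.89 = 72.61 kN.
R_Y = 39.17 + 56.89 = 96.06 kN.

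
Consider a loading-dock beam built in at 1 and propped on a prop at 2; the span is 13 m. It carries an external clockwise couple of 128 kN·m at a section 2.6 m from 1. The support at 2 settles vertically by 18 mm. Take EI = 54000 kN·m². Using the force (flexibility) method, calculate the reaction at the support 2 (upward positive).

R_2 = 3.99 kN

Take the reaction at 2 as the redundant and release it; the primary structure is a cantilever fixed at 1.
Free-end deflection of the primary structure under the applied loading (downward +):
  clockwise couple 128 at a = 2.6: M₀a(2L − a)/(2EI) = 3894/EI
Flexibility coefficient — unit upward force at 2: δ_{22} = L³/(3EI) = 732.3/EI.
With EI = 54000 kN·m²: δ_0 = 0.072107 m and δ_{22} = 0.013562 m/kN.
Compatibility — the beam at 2 must follow the support down by 0.018 m: δ_0 − R_2·δ_{22} = 0.018, so R_2 = (0.072107 − 0.018)/0.013562 = 3.99 kN.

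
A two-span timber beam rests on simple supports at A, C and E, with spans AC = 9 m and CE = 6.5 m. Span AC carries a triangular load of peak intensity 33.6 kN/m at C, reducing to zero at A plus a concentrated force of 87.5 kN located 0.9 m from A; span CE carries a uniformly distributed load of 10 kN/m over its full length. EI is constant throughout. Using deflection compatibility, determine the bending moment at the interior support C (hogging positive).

M_C = 150.1 kN·m

Insert a hinge at C; M_C is the redundant, and each span becomes simply supported.
Rotations at C on the released spans (each span's end-slope, ×1/EI):
  span AC: triangular load, peak 33.6: w₀L³/(45EI) = 544.3/EI
  span AC: point load 87.5 at a = 0.9: Pab(L + a)/(6LEI) = 116.9/EI
  span CE: UDL 10: wL³/(24EI) = 114.4/EI
  relative rotation θ_0 = (661.3 + 114.4)/EI = 775.7/EI
A unit hogging moment at C produces rotation L₁/(3EI) + L₂/(3EI) = 5.167/EI.
Slope continuity at C: θ_0 = M_C·5.167/EI, so M_C = 775.7/5.167 = 150.1 kN·m (hogging).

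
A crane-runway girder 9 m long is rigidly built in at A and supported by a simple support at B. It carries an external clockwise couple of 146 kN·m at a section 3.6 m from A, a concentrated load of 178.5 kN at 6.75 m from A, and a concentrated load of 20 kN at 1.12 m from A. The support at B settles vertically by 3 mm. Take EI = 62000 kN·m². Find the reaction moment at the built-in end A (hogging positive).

Choose R_B as the redundant. The primary structure is the cantilever fixed at A.
Primary-structure tip deflection at B by superposition:
  clockwise couple 146 at a = 3.6: M₀a(2L − a)/(2EI) = 3784/EI
  point load 178.5 at a = 6.75: Pa²(3L − a)/(6EI) = 27449/EI
  point load 20 at a = 1.12: Pa²(3L − a)/(6EI) = 108.2/EI
  δ_0 = 31341/EI
Flexibility coefficient — unit upward force at B: δ_{BB} = L³/(3EI) = 243/EI.
With EI = 62000 kN·m²: δ_0 = 0.5055 m and δ_{BB} = 0.003919 m/kN.
Compatibility — the beam at B must follow the support down by 0.003 m: δ_0 − R_B·δ_{BB} = 0.003, so R_B = (0.5055 − 0.003)/0.003919 = 128.2 kN.
Moment equilibrium about A: M_A = Σ(load moments about A) − R_B·L = 1373 − 128.2×9 = 219.4 kN·m.

M_A = 219.4 kN·m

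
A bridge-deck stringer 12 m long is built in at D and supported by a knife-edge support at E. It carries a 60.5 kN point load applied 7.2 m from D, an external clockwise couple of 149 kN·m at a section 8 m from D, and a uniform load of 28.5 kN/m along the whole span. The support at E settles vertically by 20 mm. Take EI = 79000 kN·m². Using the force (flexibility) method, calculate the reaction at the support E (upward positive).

R_E = 168.2 kN

Choose R_E as the redundant. The primary structure is the cantilever fixed at D.
Deflection at E on the released cantilever, summing each load's contribution:
  point load 60.5 at a = 7.2: Pa²(3L − a)/(6EI) = 15054/EI
  clockwise couple 149 at a = 8: M₀a(2L − a)/(2EI) = 9536/EI
  UDL 28.5: wL⁴/(8EI) = 73872/EI
  δ_0 = 98462/EI
Flexibility coefficient — unit upward force at E: δ_{EE} = L³/(3EI) = 576/EI.
With EI = 79000 kN·m²: δ_0 = 1.2464 m and δ_{EE} = 0.007291 m/kN.
Compatibility — the beam at E must follow the support down by 0.02 m: δ_0 − R_E·δ_{EE} = 0.02, so R_E = (1.2464 − 0.02)/0.007291 = 168.2 kN.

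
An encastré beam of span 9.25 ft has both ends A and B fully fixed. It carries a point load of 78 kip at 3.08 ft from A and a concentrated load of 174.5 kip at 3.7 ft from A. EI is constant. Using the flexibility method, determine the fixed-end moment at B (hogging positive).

Take the two fixed-end moments M_A, M_B as redundants; the released structure is the simple span AB.
On the primary (simply-supported) span, the end slopes from the loading are:
  at A: point load 78 at a = 3.08: Pab(L + b)/(6LEI) = 411.8/EI
  at B: point load 78 at a = 3.08: Pab(L + a)/(6LEI) = 329.3/EI
  at A: point load 174.5 at a = 3.7: Pab(L + b)/(6LEI) = 955.6/EI
  at B: point load 174.5 at a = 3.7: Pab(L + a)/(6LEI) = 836.1/EI
  θ_A0 = 1367/EI,  θ_B0 = 1165/EI
Flexibility coefficients: a unit moment at one end gives L/(3EI) there and L/(6EI) at the far end, so f₁₁ = f₂₂ = 3.083/EI and f₁₂ = f₂₁ = 1.542/EI.
Compatibility — zero rotation at each built-in end:
  3.083 M_A + 1.542 M_B = 1367
  1.542 M_A + 3.083 M_B = 1165
Solving the pair gives M_A = 339.3 kip·ft and M_B = 208.3 kip·ft (hogging).

M_B = 208.3 kip·ft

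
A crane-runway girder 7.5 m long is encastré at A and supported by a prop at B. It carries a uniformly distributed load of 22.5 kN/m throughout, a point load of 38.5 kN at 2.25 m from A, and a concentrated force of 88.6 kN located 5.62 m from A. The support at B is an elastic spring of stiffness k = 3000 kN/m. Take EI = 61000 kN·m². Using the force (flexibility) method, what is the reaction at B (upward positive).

Release the roller at B. Primary structure: cantilever fixed at A.
Primary-structure tip deflection at B by superposition:
  UDL 22.5: wL⁴/(8EI) = 8899/EI
  point load 38.5 at a = 2.25: Pa²(3L − a)/(6EI) = 657.8/EI
  point load 88.6 at a = 5.62: Pa²(3L − a)/(6EI) = 7873/EI
  δ_0 = 17430/EI
Flexibility coefficient — unit upward force at B: δ_{BB} = L³/(3EI) = 140.6/EI.
With EI = 61000 kN·m²: δ_0 = 0.28573 m and δ_{BB} = 0.002305 m/kN.
Compatibility — the spring shortens by R_B/k under the reaction it provides: δ_0 − R_B·δ_{BB} = R_B/k. With 1/k = 0.000333 m/kN, R_B = δ_0 / (δ_{BB} + 1/k) = 0.28573 / (0.002305 + 0.000333) = 108.3 kN.

R_B = 108.3 kN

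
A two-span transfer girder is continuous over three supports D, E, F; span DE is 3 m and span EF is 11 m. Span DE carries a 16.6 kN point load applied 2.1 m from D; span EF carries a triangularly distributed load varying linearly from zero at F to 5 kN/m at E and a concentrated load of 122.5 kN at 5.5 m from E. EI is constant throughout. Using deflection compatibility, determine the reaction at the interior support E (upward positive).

Release continuity at E by inserting a hinge; the redundant is the internal moment M_E. The primary structure is two simply-supported spans DE and EF.
Discontinuity in slope at E on the released structure — sum the simple-span end rotations:
  span DE: point load 16.6 at a = 2.1: Pab(L + a)/(6LEI) = 8.889/EI
  span EF: triangular load, peak 5: w₀L³/(45EI) = 147.9/EI
  span EF: point load 122.5 at a = 5.5: Pab(L + b)/(6LEI) = 926.4/EI
  relative rotation θ_0 = (8.889 + 1074)/EI = 1083/EI
A unit hogging moment at E produces rotation L₁/(3EI) + L₂/(3EI) = 4.667/EI.
Compatibility: M_E·(L₁+L₂)/(3EI) = θ_0, giving M_E = 232.1 kN·m (hogging).
Span DE, ΣM about D with M_E applied at E: R_E^{DE}·3 = 34.86 + 232.1, so R_E^{DE} = 88.99 kN and R_D = 16.6 − 88.99 = -72.39 kN.
Span EF, ΣM about F: R_E^{EF}·11 = 875.4 + 232.1, so R_E^{EF} = 100.7 kN and R_F = 150 − 100.7 = 49.32 kN.
R_E = 88.99 + 100.7 = 189.7 kN.

R_E = 189.7 kN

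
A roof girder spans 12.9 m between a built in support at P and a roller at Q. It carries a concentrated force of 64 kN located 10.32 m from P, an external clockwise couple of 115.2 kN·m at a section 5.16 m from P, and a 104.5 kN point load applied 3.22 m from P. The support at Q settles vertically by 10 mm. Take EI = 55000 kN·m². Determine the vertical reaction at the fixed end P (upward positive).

Release the roller at Q. Primary structure: cantilever fixed at P.
Downward deflection at the released point Q due to the loads:
  point load 64 at a = 10.32: Pa²(3L − a)/(6EI) = 32240/EI
  clockwise couple 115.2 at a = 5.16: M₀a(2L − a)/(2EI) = 6135/EI
  point load 104.5 at a = 3.22: Pa²(3L − a)/(6EI) = 6407/EI
  δ_0 = 44782/EI
Tip deflection under a unit load at Q: L³/(3EI) = 715.6/EI.
With EI = 55000 kN·m²: δ_0 = 0.81422 m and δ_{QQ} = 0.01301 m/kN.
Compatibility — the beam at Q must follow the support down by 0.01 m: δ_0 − R_Q·δ_{QQ} = 0.01, so R_Q = (0.81422 − 0.01)/0.01301 = 61.81 kN.
Vertical equilibrium: R_P = ΣP − R_Q = 168.5 − 61.81 = 106.7 kN.

R_P = 106.7 kN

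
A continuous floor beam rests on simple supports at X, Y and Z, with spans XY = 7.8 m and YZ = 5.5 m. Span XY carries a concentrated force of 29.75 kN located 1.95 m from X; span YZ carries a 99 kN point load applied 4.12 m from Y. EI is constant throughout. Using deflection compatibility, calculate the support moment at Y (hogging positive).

M_Y = 42.42 kN·m

Release continuity at Y by inserting a hinge; the redundant is the internal moment M_Y. The primary structure is two simply-supported spans XY and YZ.
End slopes at the hinge Y, treating each span as simply supported:
  span XY: point load 29.75 at a = 1.95: Pab(L + a)/(6LEI) = 70.7/EI
  span YZ: point load 99 at a = 4.12: Pab(L + b)/(6LEI) = 117.4/EI
  relative rotation θ_0 = (70.7 + 117.4)/EI = 188.1/EI
A unit hogging moment at Y produces rotation L₁/(3EI) + L₂/(3EI) = 4.433/EI.
Compatibility: M_Y·(L₁+L₂)/(3EI) = θ_0, giving M_Y = 42.42 kN·m (hogging).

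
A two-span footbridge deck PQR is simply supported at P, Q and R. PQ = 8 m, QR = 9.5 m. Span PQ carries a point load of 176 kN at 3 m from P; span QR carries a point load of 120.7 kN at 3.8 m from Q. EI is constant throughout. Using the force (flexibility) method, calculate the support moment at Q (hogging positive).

Release continuity at Q by inserting a hinge; the redundant is the internal moment M_Q. The primary structure is two simply-supported spans PQ and QR.
End slopes at the hinge Q, treating each span as simply supported:
  span PQ: point load 176 at a = 3: Pab(L + a)/(6LEI) = 605/EI
  span QR: point load 120.7 at a = 3.8: Pab(L + b)/(6LEI) = 697.2/EI
  relative rotation θ_0 = (605 + 697.2)/EI = 1302/EI
A unit hogging moment at Q produces rotation L₁/(3EI) + L₂/(3EI) = 5.833/EI.
Slope continuity at Q: θ_0 = M_Q·5.833/EI, so M_Q = 1302/5.833 = 223.2 kN·m (hogging).

M_Q = 223.2 kN·m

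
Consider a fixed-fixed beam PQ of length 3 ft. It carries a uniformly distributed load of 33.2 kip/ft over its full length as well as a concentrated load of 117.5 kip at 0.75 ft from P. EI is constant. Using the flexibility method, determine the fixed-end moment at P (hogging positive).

Release both end moments; the primary structure is a simply-supported span PQ with redundants M_P and M_Q.
Simple-span end rotations at P and Q under the given loads:
  at P: UDL 33.2: wL³/(24EI) = 37.35/EI
  at Q: UDL 33.2: wL³/(24EI) = 37.35/EI
  at P: point load 117.5 at a = 0.75: Pab(L + b)/(6LEI) = 57.83/EI
  at Q: point load 117.5 at a = 0.75: Pab(L + a)/(6LEI) = 41.31/EI
  θ_P0 = 95.18/EI,  θ_Q0 = 78.66/EI
Flexibility coefficients: a unit moment at one end gives L/(3EI) there and L/(6EI) at the far end, so f₁₁ = f₂₂ = 1/EI and f₁₂ = f₂₁ = 0.5/EI.
Compatibility — zero rotation at each built-in end:
  1 M_P + 0.5 M_Q = 95.18
  0.5 M_P + 1 M_Q = 78.66
Solving the pair gives M_P = 74.47 kip·ft and M_Q = 41.42 kip·ft (hogging).

M_P = 74.47 kip·ft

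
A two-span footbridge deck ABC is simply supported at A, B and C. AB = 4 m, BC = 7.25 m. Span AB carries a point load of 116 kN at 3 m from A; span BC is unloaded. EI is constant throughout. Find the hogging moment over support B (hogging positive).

Insert a hinge at B; M_B is the redundant, and each span becomes simply supported.
Discontinuity in slope at B on the released structure — sum the simple-span end rotations:
  span AB: point load 116 at a = 3: Pab(L + a)/(6LEI) = 101.5/EI
  relative rotation θ_0 = (101.5 + 0)/EI = 101.5/EI
A unit hogging moment at B produces rotation L₁/(3EI) + L₂/(3EI) = 3.75/EI.
Slope continuity at B: θ_0 = M_B·3.75/EI, so M_B = 101.5/3.75 = 27.07 kN·m (hogging).

M_B = 27.07 kN·m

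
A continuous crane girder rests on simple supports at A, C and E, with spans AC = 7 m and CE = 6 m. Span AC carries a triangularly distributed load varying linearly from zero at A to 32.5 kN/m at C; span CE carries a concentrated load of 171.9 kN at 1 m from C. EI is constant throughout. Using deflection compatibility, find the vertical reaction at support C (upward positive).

R_C = 255.5 kN

Release continuity at C by inserting a hinge; the redundant is the internal moment M_C. The primary structure is two simply-supported spans AC and CE.
End slopes at the hinge C, treating each span as simply supported:
  span AC: triangular load, peak 32.5: w₀L³/(45EI) = 247.7/EI
  span CE: point load 171.9 at a = 1: Pab(L + b)/(6LEI) = 262.6/EI
  relative rotation θ_0 = (247.7 + 262.6)/EI = 510.3/EI
A unit hogging moment at C produces rotation L₁/(3EI) + L₂/(3EI) = 4.333/EI.
Slope continuity at C: θ_0 = M_C·4.333/EI, so M_C = 510.3/4.333 = 117.8 kN·m (hogging).
Span AC, ΣM about A with M_C applied at C: R_C^{AC}·7 = 530.8 + 117.8, so R_C^{AC} = 92.66 kN and R_A = 113.8 − 92.66 = 21.09 kN.
Span CE, ΣM about E: R_C^{CE}·6 = 859.5 + 117.8, so R_C^{CE} = 162.9 kN and R_E = 171.9 − 162.9 = 9.021 kN.
R_C = 92.66 + 162.9 = 255.5 kN.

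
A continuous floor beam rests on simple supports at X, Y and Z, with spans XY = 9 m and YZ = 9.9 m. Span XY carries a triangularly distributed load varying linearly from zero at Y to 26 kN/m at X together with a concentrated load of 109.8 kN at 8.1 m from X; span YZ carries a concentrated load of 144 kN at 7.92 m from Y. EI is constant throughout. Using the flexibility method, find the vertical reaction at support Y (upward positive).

Release continuity at Y by inserting a hinge; the redundant is the internal moment M_Y. The primary structure is two simply-supported spans XY and YZ.
Rotations at Y on the released spans (each span's end-slope, ×1/EI):
  span XY: triangular load, peak 26: 7w₀L³/(360EI) = 368.6/EI
  span XY: point load 109.8 at a = 8.1: Pab(L + a)/(6LEI) = 253.5/EI
  span YZ: point load 144 at a = 7.92: Pab(L + b)/(6LEI) = 451.6/EI
  relative rotation θ_0 = (622 + 451.6)/EI = 1074/EI
A unit hogging moment at Y produces rotation L₁/(3EI) + L₂/(3EI) = 6.3/EI.
Slope continuity at Y: θ_0 = M_Y·6.3/EI, so M_Y = 1074/6.3 = 170.4 kN·m (hogging).
Span XY, ΣM about X with M_Y applied at Y: R_Y^{XY}·9 = 1240 + 170.4, so R_Y^{XY} = 156.8 kN and R_X = 226.8 − 156.8 = 70.04 kN.
Span YZ, ΣM about Z: R_Y^{YZ}·9.9 = 285.1 + 170.4, so R_Y^{YZ} = 46.01 kN and R_Z = 144 − 46.01 = 97.99 kN.
R_Y = 156.8 + 46.01 = 202.8 kN.

R_Y = 202.8 kN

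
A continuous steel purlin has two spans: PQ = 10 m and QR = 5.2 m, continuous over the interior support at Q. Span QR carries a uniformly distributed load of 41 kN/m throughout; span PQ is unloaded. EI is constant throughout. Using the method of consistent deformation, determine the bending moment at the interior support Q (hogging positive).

M_Q = 47.41 kN·m

Release continuity at Q by inserting a hinge; the redundant is the internal moment M_Q. The primary structure is two simply-supported spans PQ and QR.
Rotations at Q on the released spans (each span's end-slope, ×1/EI):
  span QR: UDL 41: wL³/(24EI) = 240.2/EI
  relative rotation θ_0 = (0 + 240.2)/EI = 240.2/EI
A unit hogging moment at Q produces rotation L₁/(3EI) + L₂/(3EI) = 5.067/EI.
Compatibility: M_Q·(L₁+L₂)/(3EI) = θ_0, giving M_Q = 47.41 kN·m (hogging).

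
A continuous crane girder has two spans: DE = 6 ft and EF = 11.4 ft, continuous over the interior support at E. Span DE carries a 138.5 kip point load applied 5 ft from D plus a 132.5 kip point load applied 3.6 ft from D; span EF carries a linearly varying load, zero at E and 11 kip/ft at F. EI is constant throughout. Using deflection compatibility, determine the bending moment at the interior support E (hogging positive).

M_E = 143.8 kip·ft

Release continuity at E by inserting a hinge; the redundant is the internal moment M_E. The primary structure is two simply-supported spans DE and EF.
Discontinuity in slope at E on the released structure — sum the simple-span end rotations:
  span DE: point load 138.5 at a = 5: Pab(L + a)/(6LEI) = 211.6/EI
  span DE: point load 132.5 at a = 3.6: Pab(L + a)/(6LEI) = 305.3/EI
  span EF: triangular load, peak 11: 7w₀L³/(360EI) = 316.9/EI
  relative rotation θ_0 = (516.9 + 316.9)/EI = 833.8/EI
A unit hogging moment at E produces rotation L₁/(3EI) + L₂/(3EI) = 5.8/EI.
Compatibility: M_E·(L₁+L₂)/(3EI) = θ_0, giving M_E = 143.8 kip·ft (hogging).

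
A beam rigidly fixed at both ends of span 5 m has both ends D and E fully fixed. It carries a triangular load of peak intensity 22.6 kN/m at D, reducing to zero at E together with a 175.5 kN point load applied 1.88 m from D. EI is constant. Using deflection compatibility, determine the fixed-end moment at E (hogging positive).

Take the two fixed-end moments M_D, M_E as redundants; the released structure is the simple span DE.
On the primary (simply-supported) span, the end slopes from the loading are:
  at D: triangular load, peak 22.6: w₀L³/(45EI) = 62.78/EI
  at E: triangular load, peak 22.6: 7w₀L³/(360EI) = 54.93/EI
  at D: point load 175.5 at a = 1.88: Pab(L + b)/(6LEI) = 278.6/EI
  at E: point load 175.5 at a = 1.88: Pab(L + a)/(6LEI) = 236.1/EI
  θ_D0 = 341.4/EI,  θ_E0 = 291/EI
Flexibility coefficients: a unit moment at one end gives L/(3EI) there and L/(6EI) at the far end, so f₁₁ = f₂₂ = 1.667/EI and f₁₂ = f₂₁ = 0.8333/EI.
Compatibility — zero rotation at each built-in end:
  1.667 M_D + 0.8333 M_E = 341.4
  0.8333 M_D + 1.667 M_E = 291
Solving the pair gives M_D = 156.7 kN·m and M_E = 96.25 kN·m (hogging).

M_E = 96.25 kN·m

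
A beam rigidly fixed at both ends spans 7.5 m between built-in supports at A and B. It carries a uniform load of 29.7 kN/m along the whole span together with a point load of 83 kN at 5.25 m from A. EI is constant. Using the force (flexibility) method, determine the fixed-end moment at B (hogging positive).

M_B = 230.7 kN·m

Release both end moments; the primary structure is a simply-supported span AB with redundants M_A and M_B.
On the primary (simply-supported) span, the end slopes from the loading are:
  at A: UDL 29.7: wL³/(24EI) = 522.1/EI
  at B: UDL 29.7: wL³/(24EI) = 522.1/EI
  at A: point load 83 at a = 5.25: Pab(L + b)/(6LEI) = 212.4/EI
  at B: point load 83 at a = 5.25: Pab(L + a)/(6LEI) = 277.8/EI
  θ_A0 = 734.5/EI,  θ_B0 = 799.9/EI
Flexibility coefficients: a unit moment at one end gives L/(3EI) there and L/(6EI) at the far end, so f₁₁ = f₂₂ = 2.5/EI and f₁₂ = f₂₁ = 1.25/EI.
Compatibility — zero rotation at each built-in end:
  2.5 M_A + 1.25 M_B = 734.5
  1.25 M_A + 2.5 M_B = 799.9
Solving the pair gives M_A = 178.4 kN·m and M_B = 230.7 kN·m (hogging).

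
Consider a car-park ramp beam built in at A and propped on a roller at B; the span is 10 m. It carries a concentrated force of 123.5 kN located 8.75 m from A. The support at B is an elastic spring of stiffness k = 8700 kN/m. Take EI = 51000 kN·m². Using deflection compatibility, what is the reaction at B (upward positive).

Take the reaction at B as the redundant and release it; the primary structure is a cantilever fixed at A.
Primary-structure tip deflection at B by superposition:
  point load 123.5 at a = 8.75: Pa²(3L − a)/(6EI) = 33488/EI
Tip deflection under a unit load at B: L³/(3EI) = 333.3/EI.
With EI = 51000 kN·m²: δ_0 = 0.65663 m and δ_{BB} = 0.006536 m/kN.
Compatibility — the spring shortens by R_B/k under the reaction it provides: δ_0 − R_B·δ_{BB} = R_B/k. With 1/k = 0.000115 m/kN, R_B = δ_0 / (δ_{BB} + 1/k) = 0.65663 / (0.006536 + 0.000115) = 98.73 kN.

R_B = 98.73 kN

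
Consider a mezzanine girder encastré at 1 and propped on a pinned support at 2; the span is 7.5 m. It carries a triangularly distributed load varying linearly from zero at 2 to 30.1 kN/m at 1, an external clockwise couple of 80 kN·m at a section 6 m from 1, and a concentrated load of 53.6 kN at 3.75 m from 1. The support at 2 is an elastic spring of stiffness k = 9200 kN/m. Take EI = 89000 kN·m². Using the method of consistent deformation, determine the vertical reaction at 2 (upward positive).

R_2 = 51.17 kN

Release the roller at 2. Primary structure: cantilever fixed at 1.
Free-end deflection of the primary structure under the applied loading (downward +):
  triangular load, peak 30.1 at the fixed end: w₀L⁴/(30EI) = 3175/EI
  clockwise couple 80 at a = 6: M₀a(2L − a)/(2EI) = 2160/EI
  point load 53.6 at a = 3.75: Pa²(3L − a)/(6EI) = 2355/EI
  δ_0 = 7690/EI
Tip deflection under a unit load at 2: L³/(3EI) = 140.6/EI.
With EI = 89000 kN·m²: δ_0 = 0.086405 m and δ_{22} = 0.00158 m/kN.
Compatibility — the spring shortens by R_2/k under the reaction it provides: δ_0 − R_2·δ_{22} = R_2/k. With 1/k = 0.000109 m/kN, R_2 = δ_0 / (δ_{22} + 1/k) = 0.086405 / (0.00158 + 0.000109) = 51.17 kN.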